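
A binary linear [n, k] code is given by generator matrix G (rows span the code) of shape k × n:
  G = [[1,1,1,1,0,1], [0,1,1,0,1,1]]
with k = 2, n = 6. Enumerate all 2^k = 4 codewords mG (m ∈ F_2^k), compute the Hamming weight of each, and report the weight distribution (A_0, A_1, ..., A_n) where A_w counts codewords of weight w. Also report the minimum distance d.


Weight distribution: A_0 = 1, A_3 = 1, A_4 = 1, A_5 = 1. Minimum distance d = 3.

Enumerate all 2^2 = 4 messages m ∈ F_2^2.
For each, compute codeword c = mG in F_2^6, then tally its weight.
  m = 00 → c = 000000, weight = 0.
  m = 10 → c = 111101, weight = 5.
  m = 01 → c = 011011, weight = 4.
  m = 11 → c = 100110, weight = 3.
Tally weights:
  weight 0: 1 codewords.
  weight 3: 1 codewords.
  weight 4: 1 codewords.
  weight 5: 1 codewords.
Minimum distance d = smallest w > 0 with A_w > 0 = 3.
Sanity: Σ A_w = 4 = 2^2 = 4 ✓.


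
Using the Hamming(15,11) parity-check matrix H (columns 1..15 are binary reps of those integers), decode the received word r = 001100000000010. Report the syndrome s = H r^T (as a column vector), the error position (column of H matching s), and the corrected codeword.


s = (1, 0, 0, 1)^T, error position = 9, corrected codeword c = 001100001000010

Compute s = H r^T mod 2 one row at a time:
  s_1 = 0 + 0 + 0 + 0 + 0 + 0 + 1 + 0 = 1 ≡ 1 (mod 2).
  s_2 = 1 + 0 + 0 + 0 + 0 + 0 + 1 + 0 = 2 ≡ 0 (mod 2).
  s_3 = 0 + 1 + 0 + 0 + 0 + 0 + 1 + 0 = 2 ≡ 0 (mod 2).
  s_4 = 0 + 1 + 0 + 0 + 0 + 0 + 0 + 0 = 1 ≡ 1 (mod 2).
s = (1, 0, 0, 1)^T — this equals column 9 of H (binary 1001), so error is at position 9.
Correct: flip bit 9 of r = 001100000000010 to get c = 001100001000010.


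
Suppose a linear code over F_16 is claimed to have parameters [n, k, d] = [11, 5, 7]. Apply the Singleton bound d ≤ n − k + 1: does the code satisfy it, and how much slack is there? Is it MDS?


Singleton RHS = n − k + 1 = 7, slack = 0, bound satisfied, MDS.

Singleton bound: d ≤ n − k + 1.
Here n = 11, k = 5, so n − k + 1 = 7.
Given d = 7, check d ≤ 7: YES.
Slack = (n − k + 1) − d = 0.
The code is MDS (slack = 0).
Description: the claimed parameters are [11, 5, 7]_16; such a code would be MDS (meets Singleton bound).


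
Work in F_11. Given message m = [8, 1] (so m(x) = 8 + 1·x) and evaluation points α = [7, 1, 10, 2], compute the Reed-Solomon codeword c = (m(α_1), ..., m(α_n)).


c = [4, 9, 7, 10]

Message polynomial: m(x) = 8 + 1·x (mod 11).
For each evaluation point α_i, compute m(α_i) mod 11:
  α_1 = 7: Horner steps 1 → 4, so m(7) = 4.
  α_2 = 1: Horner steps 1 → 9, so m(1) = 9.
  α_3 = 10: Horner steps 1 → 7, so m(10) = 7.
  α_4 = 2: Horner steps 1 → 10, so m(2) = 10.
Codeword c = [4, 9, 7, 10] ∈ F_11^4.


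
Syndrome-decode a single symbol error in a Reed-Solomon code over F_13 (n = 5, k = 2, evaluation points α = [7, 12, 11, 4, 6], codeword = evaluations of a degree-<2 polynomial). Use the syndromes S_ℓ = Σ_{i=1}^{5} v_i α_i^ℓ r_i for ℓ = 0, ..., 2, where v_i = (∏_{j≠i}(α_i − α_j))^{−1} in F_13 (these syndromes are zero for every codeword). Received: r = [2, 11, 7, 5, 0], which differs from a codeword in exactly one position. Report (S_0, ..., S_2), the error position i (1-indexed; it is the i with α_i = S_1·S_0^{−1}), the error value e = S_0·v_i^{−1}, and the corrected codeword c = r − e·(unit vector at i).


S = (3, 8, 4), error at position 1, error magnitude e = 11, c = [4, 11, 7, 5, 0].

Step 1: column multipliers v_i = (∏_{j≠i}(α_i − α_j))^{−1} mod 13.
  i = 1 (α = 7): (7−12)(7−11)(7−4)(7−6) = (−5)·(−4)·3·1 = 60 ≡ 8, so v_1 = 8^{−1} = 5 (mod 13).
  i = 2 (α = 12): (12−7)(12−11)(12−4)(12−6) = 5·1·8·6 = 240 ≡ 6, so v_2 = 6^{−1} = 11 (mod 13).
  i = 3 (α = 11): (11−7)(11−12)(11−4)(11−6) = 4·(−1)·7·5 = −140 ≡ 3, so v_3 = 3^{−1} = 9 (mod 13).
  i = 4 (α = 4): (4−7)(4−12)(4−11)(4−6) = (−3)·(−8)·(−7)·(−2) = 336 ≡ 11, so v_4 = 11^{−1} = 6 (mod 13).
  i = 5 (α = 6): (6−7)(6−12)(6−11)(6−4) = (−1)·(−6)·(−5)·2 = −60 ≡ 5, so v_5 = 5^{−1} = 8 (mod 13).
  v = [5, 11, 9, 6, 8].
Step 2: syndromes of r = [2, 11, 7, 5, 0] (all sums mod 13).
  S_0 = Σ v_i r_i = 5·2 + 11·11 + 9·7 + 6·5 + 8·0 = 224 ≡ 3.
  S_1 = Σ v_i α_i r_i = 5·7·2 + 11·12·11 + 9·11·7 + 6·4·5 + 8·6·0 = 2335 ≡ 8.
  α_i^2 mod 13 = [10, 1, 4, 3, 10].
  S_2 = Σ v_i α_i^2 r_i = 5·10·2 + 11·1·11 + 9·4·7 + 6·3·5 + 8·10·0 = 563 ≡ 4.
  S = (3, 8, 4) ≠ 0, so r is not a codeword (an error is present).
Step 3: locate the error. For a single error e at position i, S_ℓ = v_i·e·α_i^ℓ, so α_err = S_1/S_0.
  S_0^{−1} = 3^{−1} = 9 (mod 13), so α_err = 8·9 = 72 ≡ 7 = α_1. Error position i = 1.
  Consistency check: S_2/S_1 = 4·5 = 20 ≡ 7 = α_err ✓ (single-error assumption holds).
Step 4: error magnitude e = S_0/v_1 = S_0·∏_{j≠1}(α_1 − α_j) = 3·8 = 24 ≡ 11 (mod 13).
Step 5: correct position 1: c_1 = r_1 − e = 2 − 11 ≡ 4 (mod 13). Hence c = [4, 11, 7, 5, 0].
  Check: interpolating c through the α_i gives m(x) = 2 + 4·x (degree < 2) with m(α_i) = c_i for every i, so c is indeed a codeword.


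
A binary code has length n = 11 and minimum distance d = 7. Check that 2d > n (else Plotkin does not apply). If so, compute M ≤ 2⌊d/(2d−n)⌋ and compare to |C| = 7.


Plotkin bound M ≤ 4; given |C| = 7 > bound (violated).

Check applicability: 2d = 14, n = 11.
2d − n = 3 > 0, so Plotkin applies.
Compute d/(2d−n) = 7/3 ≈ 2.3333.
⌊d/(2d−n)⌋ = 2.
Plotkin bound: M ≤ 2·2 = 4.
Given |C| = 7, check: VIOLATED.
This |C| is above the Plotkin bound, so no binary code with n = 11, d = 7 and 7 codewords exists.


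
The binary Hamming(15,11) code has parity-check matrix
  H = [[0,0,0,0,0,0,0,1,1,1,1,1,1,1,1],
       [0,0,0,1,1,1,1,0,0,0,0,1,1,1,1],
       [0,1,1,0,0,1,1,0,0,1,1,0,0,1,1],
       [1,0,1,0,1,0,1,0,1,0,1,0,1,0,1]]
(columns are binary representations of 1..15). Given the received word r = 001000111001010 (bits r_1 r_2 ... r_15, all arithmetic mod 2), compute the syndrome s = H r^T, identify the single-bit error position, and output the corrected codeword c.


s = (0, 1, 1, 1)^T, error position = 7, corrected codeword c = 001000011001010

Compute s = H r^T mod 2 one row at a time:
  s_1 = 1 + 1 + 0 + 0 + 1 + 0 + 1 + 0 = 4 ≡ 0 (mod 2).
  s_2 = 0 + 0 + 0 + 1 + 1 + 0 + 1 + 0 = 3 ≡ 1 (mod 2).
  s_3 = 0 + 1 + 0 + 1 + 0 + 0 + 1 + 0 = 3 ≡ 1 (mod 2).
  s_4 = 0 + 1 + 0 + 1 + 1 + 0 + 0 + 0 = 3 ≡ 1 (mod 2).
s = (0, 1, 1, 1)^T — this equals column 7 of H (binary 0111), so error is at position 7.
Correct: flip bit 7 of r = 001000111001010 to get c = 001000011001010.


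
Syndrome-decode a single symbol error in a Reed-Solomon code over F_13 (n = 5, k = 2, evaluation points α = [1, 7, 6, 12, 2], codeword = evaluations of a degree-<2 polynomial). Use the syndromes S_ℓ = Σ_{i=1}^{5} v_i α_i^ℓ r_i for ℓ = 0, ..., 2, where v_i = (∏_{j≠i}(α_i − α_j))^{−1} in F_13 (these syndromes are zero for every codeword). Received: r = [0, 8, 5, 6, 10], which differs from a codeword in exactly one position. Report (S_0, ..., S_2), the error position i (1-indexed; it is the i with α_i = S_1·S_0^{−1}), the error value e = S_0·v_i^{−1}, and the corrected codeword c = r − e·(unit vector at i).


S = (11, 1, 6), error at position 3, error magnitude e = 7, c = [0, 8, 11, 6, 10].

Step 1: column multipliers v_i = (∏_{j≠i}(α_i − α_j))^{−1} mod 13.
  i = 1 (α = 1): (1−7)(1−6)(1−12)(1−2) = (−6)·(−5)·(−11)·(−1) = 330 ≡ 5, so v_1 = 5^{−1} = 8 (mod 13).
  i = 2 (α = 7): (7−1)(7−6)(7−12)(7−2) = 6·1·(−5)·5 = −150 ≡ 6, so v_2 = 6^{−1} = 11 (mod 13).
  i = 3 (α = 6): (6−1)(6−7)(6−12)(6−2) = 5·(−1)·(−6)·4 = 120 ≡ 3, so v_3 = 3^{−1} = 9 (mod 13).
  i = 4 (α = 12): (12−1)(12−7)(12−6)(12−2) = 11·5·6·10 = 3300 ≡ 11, so v_4 = 11^{−1} = 6 (mod 13).
  i = 5 (α = 2): (2−1)(2−7)(2−6)(2−12) = 1·(−5)·(−4)·(−10) = −200 ≡ 8, so v_5 = 8^{−1} = 5 (mod 13).
  v = [8, 11, 9, 6, 5].
Step 2: syndromes of r = [0, 8, 5, 6, 10] (all sums mod 13).
  S_0 = Σ v_i r_i = 8·0 + 11·8 + 9·5 + 6·6 + 5·10 = 219 ≡ 11.
  S_1 = Σ v_i α_i r_i = 8·1·0 + 11·7·8 + 9·6·5 + 6·12·6 + 5·2·10 = 1418 ≡ 1.
  α_i^2 mod 13 = [1, 10, 10, 1, 4].
  S_2 = Σ v_i α_i^2 r_i = 8·1·0 + 11·10·8 + 9·10·5 + 6·1·6 + 5·4·10 = 1566 ≡ 6.
  S = (11, 1, 6) ≠ 0, so r is not a codeword (an error is present).
Step 3: locate the error. For a single error e at position i, S_ℓ = v_i·e·α_i^ℓ, so α_err = S_1/S_0.
  S_0^{−1} = 11^{−1} = 6 (mod 13), so α_err = 1·6 = 6 ≡ 6 = α_3. Error position i = 3.
  Consistency check: S_2/S_1 = 6·1 = 6 ≡ 6 = α_err ✓ (single-error assumption holds).
Step 4: error magnitude e = S_0/v_3 = S_0·∏_{j≠3}(α_3 − α_j) = 11·3 = 33 ≡ 7 (mod 13).
Step 5: correct position 3: c_3 = r_3 − e = 5 − 7 ≡ 11 (mod 13). Hence c = [0, 8, 11, 6, 10].
  Check: interpolating c through the α_i gives m(x) = 3 + 10·x (degree < 2) with m(α_i) = c_i for every i, so c is indeed a codeword.


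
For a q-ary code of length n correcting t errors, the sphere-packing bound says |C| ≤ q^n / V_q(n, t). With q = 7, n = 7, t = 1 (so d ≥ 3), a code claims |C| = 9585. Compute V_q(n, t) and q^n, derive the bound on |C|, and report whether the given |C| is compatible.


V_q(n, t) = 43, q^n = 823543, Hamming bound = 19152, |C| = 9585 ≤ bound (satisfied).

Step 1: Compute V_q(n, t) = Σ_{j=0}^1 C(n, j) (q−1)^j.
  j = 0: C(7,0)·(6)^0 = 1·1 = 1.
  j = 1: C(7,1)·(6)^1 = 7·6 = 42.
  V_q(n, t) = 1 + 42 = 43.
Step 2: q^n = 7^7 = 823543.
Step 3: Hamming bound ⌊q^n / V_q(n,t)⌋ = ⌊823543/43⌋ = 19152.
Step 4: Compare |C| = 9585 to 19152: satisfied.
The claimed |C| lies below the Hamming bound.


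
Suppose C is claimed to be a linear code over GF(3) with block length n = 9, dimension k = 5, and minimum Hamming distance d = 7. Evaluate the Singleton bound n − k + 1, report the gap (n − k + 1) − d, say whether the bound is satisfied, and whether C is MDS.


Singleton RHS = n − k + 1 = 5, slack = -2, bound violated (no such code; not MDS).

Singleton bound: d ≤ n − k + 1.
Here n = 9, k = 5, so n − k + 1 = 5.
Given d = 7, check d ≤ 5: NO.
Slack = (n − k + 1) − d = -2.
The slack is negative: d = 7 exceeds n − k + 1 = 5 by 2, so the Singleton bound is violated and no linear [9, 5, 7]_3 code can exist. In particular it is not MDS (MDS requires d = n − k + 1 exactly).
Description: the claimed parameters are [9, 5, 7]_3; such a code would be impossible (violates the Singleton bound).


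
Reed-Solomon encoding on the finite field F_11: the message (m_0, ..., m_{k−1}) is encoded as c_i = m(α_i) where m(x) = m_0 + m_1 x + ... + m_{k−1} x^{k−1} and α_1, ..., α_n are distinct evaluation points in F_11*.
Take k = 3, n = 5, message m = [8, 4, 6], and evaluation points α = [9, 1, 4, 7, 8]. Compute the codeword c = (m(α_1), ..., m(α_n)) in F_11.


c = [2, 7, 10, 0, 6]

Message polynomial: m(x) = 8 + 4·x + 6·x^2 (mod 11).
For each evaluation point α_i, compute m(α_i) mod 11:
  α_1 = 9: Horner steps 6 → 3 → 2, so m(9) = 2.
  α_2 = 1: Horner steps 6 → 10 → 7, so m(1) = 7.
  α_3 = 4: Horner steps 6 → 6 → 10, so m(4) = 10.
  α_4 = 7: Horner steps 6 → 2 → 0, so m(7) = 0.
  α_5 = 8: Horner steps 6 → 8 → 6, so m(8) = 6.
Codeword c = [2, 7, 10, 0, 6] ∈ F_11^5.


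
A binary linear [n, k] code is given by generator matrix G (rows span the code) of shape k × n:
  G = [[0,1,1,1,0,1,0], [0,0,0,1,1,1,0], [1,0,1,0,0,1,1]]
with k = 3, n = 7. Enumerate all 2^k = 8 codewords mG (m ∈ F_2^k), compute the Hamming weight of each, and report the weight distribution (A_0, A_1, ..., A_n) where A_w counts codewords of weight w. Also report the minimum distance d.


Weight distribution: A_0 = 1, A_3 = 2, A_4 = 3, A_5 = 2. Minimum distance d = 3.

Enumerate all 2^3 = 8 messages m ∈ F_2^3.
For each, compute codeword c = mG in F_2^7, then tally its weight.
  m = 000 → c = 0000000, weight = 0.
  m = 100 → c = 0111010, weight = 4.
  m = 010 → c = 0001110, weight = 3.
  m = 110 → c = 0110100, weight = 3.
  m = 001 → c = 1010011, weight = 4.
  m = 101 → c = 1101001, weight = 4.
  m = 011 → c = 1011101, weight = 5.
  m = 111 → c = 1100111, weight = 5.
Tally weights:
  weight 0: 1 codewords.
  weight 3: 2 codewords.
  weight 4: 3 codewords.
  weight 5: 2 codewords.
Minimum distance d = smallest w > 0 with A_w > 0 = 3.
Sanity: Σ A_w = 8 = 2^3 = 8 ✓.


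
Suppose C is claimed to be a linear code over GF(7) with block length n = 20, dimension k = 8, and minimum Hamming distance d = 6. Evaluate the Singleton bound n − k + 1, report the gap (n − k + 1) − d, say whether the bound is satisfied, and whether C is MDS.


Singleton RHS = n − k + 1 = 13, slack = 7, bound satisfied, not MDS.

Singleton bound: d ≤ n − k + 1.
Here n = 20, k = 8, so n − k + 1 = 13.
Given d = 6, check d ≤ 13: YES.
Slack = (n − k + 1) − d = 7.
The code is NOT MDS (slack = 7 > 0).
Description: the claimed parameters are [20, 8, 6]_7; such a code would be non-MDS.


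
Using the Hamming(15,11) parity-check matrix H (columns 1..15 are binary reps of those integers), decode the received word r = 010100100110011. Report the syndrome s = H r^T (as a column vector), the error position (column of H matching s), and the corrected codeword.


s = (0, 0, 0, 1)^T, error position = 1, corrected codeword c = 110100100110011

Compute s = H r^T mod 2 one row at a time:
  s_1 = 0 + 0 + 1 + 1 + 0 + 0 + 1 + 1 = 4 ≡ 0 (mod 2).
  s_2 = 1 + 0 + 0 + 1 + 0 + 0 + 1 + 1 = 4 ≡ 0 (mod 2).
  s_3 = 1 + 0 + 0 + 1 + 1 + 1 + 1 + 1 = 6 ≡ 0 (mod 2).
  s_4 = 0 + 0 + 0 + 1 + 0 + 1 + 0 + 1 = 3 ≡ 1 (mod 2).
s = (0, 0, 0, 1)^T — this equals column 1 of H (binary 0001), so error is at position 1.
Correct: flip bit 1 of r = 010100100110011 to get c = 110100100110011.


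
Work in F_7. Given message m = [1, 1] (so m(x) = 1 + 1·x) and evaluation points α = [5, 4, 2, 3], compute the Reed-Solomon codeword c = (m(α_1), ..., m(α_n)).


c = [6, 5, 3, 4]

Message polynomial: m(x) = 1 + 1·x (mod 7).
For each evaluation point α_i, compute m(α_i) mod 7:
  α_1 = 5: Horner steps 1 → 6, so m(5) = 6.
  α_2 = 4: Horner steps 1 → 5, so m(4) = 5.
  α_3 = 2: Horner steps 1 → 3, so m(2) = 3.
  α_4 = 3: Horner steps 1 → 4, so m(3) = 4.
Codeword c = [6, 5, 3, 4] ∈ F_7^4.


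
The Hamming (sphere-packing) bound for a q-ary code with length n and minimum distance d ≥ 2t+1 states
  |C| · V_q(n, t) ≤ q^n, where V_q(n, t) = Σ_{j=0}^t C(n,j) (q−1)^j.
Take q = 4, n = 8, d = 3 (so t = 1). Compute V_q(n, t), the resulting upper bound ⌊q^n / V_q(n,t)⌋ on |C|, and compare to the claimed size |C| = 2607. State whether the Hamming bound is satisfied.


V_q(n, t) = 25, q^n = 65536, Hamming bound = 2621, |C| = 2607 ≤ bound (satisfied).

Step 1: Compute V_q(n, t) = Σ_{j=0}^1 C(n, j) (q−1)^j.
  j = 0: C(8,0)·(3)^0 = 1·1 = 1.
  j = 1: C(8,1)·(3)^1 = 8·3 = 24.
  V_q(n, t) = 1 + 24 = 25.
Step 2: q^n = 4^8 = 65536.
Step 3: Hamming bound ⌊q^n / V_q(n,t)⌋ = ⌊65536/25⌋ = 2621.
Step 4: Compare |C| = 2607 to 2621: satisfied.
The claimed |C| lies below the Hamming bound.


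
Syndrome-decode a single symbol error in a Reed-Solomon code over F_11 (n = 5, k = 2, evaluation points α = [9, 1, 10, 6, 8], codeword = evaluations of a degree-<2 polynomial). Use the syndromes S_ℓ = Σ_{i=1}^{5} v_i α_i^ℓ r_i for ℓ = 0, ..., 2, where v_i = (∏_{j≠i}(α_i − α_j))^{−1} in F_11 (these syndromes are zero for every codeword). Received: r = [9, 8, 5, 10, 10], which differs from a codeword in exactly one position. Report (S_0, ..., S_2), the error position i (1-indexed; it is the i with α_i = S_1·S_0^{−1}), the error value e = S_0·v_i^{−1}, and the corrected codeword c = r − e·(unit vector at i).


S = (5, 7, 1), error at position 5, error magnitude e = 8, c = [9, 8, 5, 10, 2].

Step 1: column multipliers v_i = (∏_{j≠i}(α_i − α_j))^{−1} mod 11.
  i = 1 (α = 9): (9−1)(9−10)(9−6)(9−8) = 8·(−1)·3·1 = −24 ≡ 9, so v_1 = 9^{−1} = 5 (mod 11).
  i = 2 (α = 1): (1−9)(1−10)(1−6)(1−8) = (−8)·(−9)·(−5)·(−7) = 2520 ≡ 1, so v_2 = 1^{−1} = 1 (mod 11).
  i = 3 (α = 10): (10−9)(10−1)(10−6)(10−8) = 1·9·4·2 = 72 ≡ 6, so v_3 = 6^{−1} = 2 (mod 11).
  i = 4 (α = 6): (6−9)(6−1)(6−10)(6−8) = (−3)·5·(−4)·(−2) = −120 ≡ 1, so v_4 = 1^{−1} = 1 (mod 11).
  i = 5 (α = 8): (8−9)(8−1)(8−10)(8−6) = (−1)·7·(−2)·2 = 28 ≡ 6, so v_5 = 6^{−1} = 2 (mod 11).
  v = [5, 1, 2, 1, 2].
Step 2: syndromes of r = [9, 8, 5, 10, 10] (all sums mod 11).
  S_0 = Σ v_i r_i = 5·9 + 1·8 + 2·5 + 1·10 + 2·10 = 93 ≡ 5.
  S_1 = Σ v_i α_i r_i = 5·9·9 + 1·1·8 + 2·10·5 + 1·6·10 + 2·8·10 = 733 ≡ 7.
  α_i^2 mod 11 = [4, 1, 1, 3, 9].
  S_2 = Σ v_i α_i^2 r_i = 5·4·9 + 1·1·8 + 2·1·5 + 1·3·10 + 2·9·10 = 408 ≡ 1.
  S = (5, 7, 1) ≠ 0, so r is not a codeword (an error is present).
Step 3: locate the error. For a single error e at position i, S_ℓ = v_i·e·α_i^ℓ, so α_err = S_1/S_0.
  S_0^{−1} = 5^{−1} = 9 (mod 11), so α_err = 7·9 = 63 ≡ 8 = α_5. Error position i = 5.
  Consistency check: S_2/S_1 = 1·8 = 8 ≡ 8 = α_err ✓ (single-error assumption holds).
Step 4: error magnitude e = S_0/v_5 = S_0·∏_{j≠5}(α_5 − α_j) = 5·6 = 30 ≡ 8 (mod 11).
Step 5: correct position 5: c_5 = r_5 − e = 10 − 8 ≡ 2 (mod 11). Hence c = [9, 8, 5, 10, 2].
  Check: interpolating c through the α_i gives m(x) = 1 + 7·x (degree < 2) with m(α_i) = c_i for every i, so c is indeed a codeword.


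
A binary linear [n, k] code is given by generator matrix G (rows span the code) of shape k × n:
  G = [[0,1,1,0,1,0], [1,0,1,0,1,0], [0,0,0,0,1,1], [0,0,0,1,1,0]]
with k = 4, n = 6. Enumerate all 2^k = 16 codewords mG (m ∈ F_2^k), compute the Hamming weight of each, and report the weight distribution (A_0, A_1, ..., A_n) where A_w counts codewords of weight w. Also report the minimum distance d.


Weight distribution: A_0 = 1, A_2 = 4, A_3 = 6, A_4 = 3, A_5 = 2. Minimum distance d = 2.

Enumerate all 2^4 = 16 messages m ∈ F_2^4.
For each, compute codeword c = mG in F_2^6, then tally its weight.
  m = 0000 → c = 000000, weight = 0.
  m = 1000 → c = 011010, weight = 3.
  m = 0100 → c = 101010, weight = 3.
  m = 1100 → c = 110000, weight = 2.
  m = 0010 → c = 000011, weight = 2.
  m = 1010 → c = 011001, weight = 3.
  m = 0110 → c = 101001, weight = 3.
  m = 1110 → c = 110011, weight = 4.
  m = 0001 → c = 000110, weight = 2.
  m = 1001 → c = 011100, weight = 3.
  m = 0101 → c = 101100, weight = 3.
  m = 1101 → c = 110110, weight = 4.
  m = 0011 → c = 000101, weight = 2.
  m = 1011 → c = 011111, weight = 5.
  m = 0111 → c = 101111, weight = 5.
  m = 1111 → c = 110101, weight = 4.
Tally weights:
  weight 0: 1 codewords.
  weight 2: 4 codewords.
  weight 3: 6 codewords.
  weight 4: 3 codewords.
  weight 5: 2 codewords.
Minimum distance d = smallest w > 0 with A_w > 0 = 2.
Sanity: Σ A_w = 16 = 2^4 = 16 ✓.


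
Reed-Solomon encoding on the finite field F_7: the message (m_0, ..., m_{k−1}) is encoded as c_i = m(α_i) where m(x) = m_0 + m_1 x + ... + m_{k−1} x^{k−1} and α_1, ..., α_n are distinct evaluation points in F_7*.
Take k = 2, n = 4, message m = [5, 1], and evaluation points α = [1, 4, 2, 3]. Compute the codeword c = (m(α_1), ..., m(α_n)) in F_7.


c = [6, 2, 0, 1]

Message polynomial: m(x) = 5 + 1·x (mod 7).
For each evaluation point α_i, compute m(α_i) mod 7:
  α_1 = 1: Horner steps 1 → 6, so m(1) = 6.
  α_2 = 4: Horner steps 1 → 2, so m(4) = 2.
  α_3 = 2: Horner steps 1 → 0, so m(2) = 0.
  α_4 = 3: Horner steps 1 → 1, so m(3) = 1.
Codeword c = [6, 2, 0, 1] ∈ F_7^4.


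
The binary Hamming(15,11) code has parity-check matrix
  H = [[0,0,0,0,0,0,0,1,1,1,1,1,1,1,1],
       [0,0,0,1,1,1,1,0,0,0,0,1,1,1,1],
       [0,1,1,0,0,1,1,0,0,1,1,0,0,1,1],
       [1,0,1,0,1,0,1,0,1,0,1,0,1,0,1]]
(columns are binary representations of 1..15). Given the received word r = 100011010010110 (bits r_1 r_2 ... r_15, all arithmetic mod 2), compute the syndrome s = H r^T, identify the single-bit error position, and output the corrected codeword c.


s = (0, 0, 1, 0)^T, error position = 2, corrected codeword c = 110011010010110

Compute s = H r^T mod 2 one row at a time:
  s_1 = 1 + 0 + 0 + 1 + 0 + 1 + 1 + 0 = 4 ≡ 0 (mod 2).
  s_2 = 0 + 1 + 1 + 0 + 0 + 1 + 1 + 0 = 4 ≡ 0 (mod 2).
  s_3 = 0 + 0 + 1 + 0 + 0 + 1 + 1 + 0 = 3 ≡ 1 (mod 2).
  s_4 = 1 + 0 + 1 + 0 + 0 + 1 + 1 + 0 = 4 ≡ 0 (mod 2).
s = (0, 0, 1, 0)^T — this equals column 2 of H (binary 0010), so error is at position 2.
Correct: flip bit 2 of r = 100011010010110 to get c = 110011010010110.


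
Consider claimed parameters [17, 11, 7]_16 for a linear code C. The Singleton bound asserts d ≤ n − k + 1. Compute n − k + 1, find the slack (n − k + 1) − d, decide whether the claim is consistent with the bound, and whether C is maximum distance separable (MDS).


Singleton RHS = n − k + 1 = 7, slack = 0, bound satisfied, MDS.

Singleton bound: d ≤ n − k + 1.
Here n = 17, k = 11, so n − k + 1 = 7.
Given d = 7, check d ≤ 7: YES.
Slack = (n − k + 1) − d = 0.
The code is MDS (slack = 0).
Description: the claimed parameters are [17, 11, 7]_16; such a code would be MDS (meets Singleton bound).


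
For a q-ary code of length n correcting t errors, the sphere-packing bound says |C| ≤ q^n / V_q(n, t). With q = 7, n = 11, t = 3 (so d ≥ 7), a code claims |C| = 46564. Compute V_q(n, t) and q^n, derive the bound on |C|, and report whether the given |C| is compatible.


V_q(n, t) = 37687, q^n = 1977326743, Hamming bound = 52467, |C| = 46564 ≤ bound (satisfied).

Step 1: Compute V_q(n, t) = Σ_{j=0}^3 C(n, j) (q−1)^j.
  j = 0: C(11,0)·(6)^0 = 1·1 = 1.
  j = 1: C(11,1)·(6)^1 = 11·6 = 66.
  j = 2: C(11,2)·(6)^2 = 55·36 = 1980.
  j = 3: C(11,3)·(6)^3 = 165·216 = 35640.
  V_q(n, t) = 1 + 66 + 1980 + 35640 = 37687.
Step 2: q^n = 7^11 = 1977326743.
Step 3: Hamming bound ⌊q^n / V_q(n,t)⌋ = ⌊1977326743/37687⌋ = 52467.
Step 4: Compare |C| = 46564 to 52467: satisfied.
The claimed |C| lies below the Hamming bound.


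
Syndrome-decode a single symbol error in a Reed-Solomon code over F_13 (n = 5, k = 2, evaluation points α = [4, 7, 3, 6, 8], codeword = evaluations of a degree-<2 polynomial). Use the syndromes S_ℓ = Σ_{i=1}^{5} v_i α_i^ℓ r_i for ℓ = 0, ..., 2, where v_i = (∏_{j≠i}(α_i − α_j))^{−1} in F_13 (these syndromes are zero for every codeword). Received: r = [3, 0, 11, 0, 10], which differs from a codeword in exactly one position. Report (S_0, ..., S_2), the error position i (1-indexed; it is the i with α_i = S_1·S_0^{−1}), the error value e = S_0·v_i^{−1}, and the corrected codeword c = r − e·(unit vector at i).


S = (8, 4, 2), error at position 2, error magnitude e = 8, c = [3, 5, 11, 0, 10].

Step 1: column multipliers v_i = (∏_{j≠i}(α_i − α_j))^{−1} mod 13.
  i = 1 (α = 4): (4−7)(4−3)(4−6)(4−8) = (−3)·1·(−2)·(−4) = −24 ≡ 2, so v_1 = 2^{−1} = 7 (mod 13).
  i = 2 (α = 7): (7−4)(7−3)(7−6)(7−8) = 3·4·1·(−1) = −12 ≡ 1, so v_2 = 1^{−1} = 1 (mod 13).
  i = 3 (α = 3): (3−4)(3−7)(3−6)(3−8) = (−1)·(−4)·(−3)·(−5) = 60 ≡ 8, so v_3 = 8^{−1} = 5 (mod 13).
  i = 4 (α = 6): (6−4)(6−7)(6−3)(6−8) = 2·(−1)·3·(−2) = 12 ≡ 12, so v_4 = 12^{−1} = 12 (mod 13).
  i = 5 (α = 8): (8−4)(8−7)(8−3)(8−6) = 4·1·5·2 = 40 ≡ 1, so v_5 = 1^{−1} = 1 (mod 13).
  v = [7, 1, 5, 12, 1].
Step 2: syndromes of r = [3, 0, 11, 0, 10] (all sums mod 13).
  S_0 = Σ v_i r_i = 7·3 + 1·0 + 5·11 + 12·0 + 1·10 = 86 ≡ 8.
  S_1 = Σ v_i α_i r_i = 7·4·3 + 1·7·0 + 5·3·11 + 12·6·0 + 1·8·10 = 329 ≡ 4.
  α_i^2 mod 13 = [3, 10, 9, 10, 12].
  S_2 = Σ v_i α_i^2 r_i = 7·3·3 + 1·10·0 + 5·9·11 + 12·10·0 + 1·12·10 = 678 ≡ 2.
  S = (8, 4, 2) ≠ 0, so r is not a codeword (an error is present).
Step 3: locate the error. For a single error e at position i, S_ℓ = v_i·e·α_i^ℓ, so α_err = S_1/S_0.
  S_0^{−1} = 8^{−1} = 5 (mod 13), so α_err = 4·5 = 20 ≡ 7 = α_2. Error position i = 2.
  Consistency check: S_2/S_1 = 2·10 = 20 ≡ 7 = α_err ✓ (single-error assumption holds).
Step 4: error magnitude e = S_0/v_2 = S_0·∏_{j≠2}(α_2 − α_j) = 8·1 = 8 ≡ 8 (mod 13).
Step 5: correct position 2: c_2 = r_2 − e = 0 − 8 ≡ 5 (mod 13). Hence c = [3, 5, 11, 0, 10].
  Check: interpolating c through the α_i gives m(x) = 9 + 5·x (degree < 2) with m(α_i) = c_i for every i, so c is indeed a codeword.


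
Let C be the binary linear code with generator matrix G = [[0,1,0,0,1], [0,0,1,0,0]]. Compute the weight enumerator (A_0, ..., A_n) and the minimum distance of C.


Weight distribution: A_0 = 1, A_1 = 1, A_2 = 1, A_3 = 1. Minimum distance d = 1.

Enumerate all 2^2 = 4 messages m ∈ F_2^2.
For each, compute codeword c = mG in F_2^5, then tally its weight.
  m = 00 → c = 00000, weight = 0.
  m = 10 → c = 01001, weight = 2.
  m = 01 → c = 00100, weight = 1.
  m = 11 → c = 01101, weight = 3.
Tally weights:
  weight 0: 1 codewords.
  weight 1: 1 codewords.
  weight 2: 1 codewords.
  weight 3: 1 codewords.
Minimum distance d = smallest w > 0 with A_w > 0 = 1.
Sanity: Σ A_w = 4 = 2^2 = 4 ✓.


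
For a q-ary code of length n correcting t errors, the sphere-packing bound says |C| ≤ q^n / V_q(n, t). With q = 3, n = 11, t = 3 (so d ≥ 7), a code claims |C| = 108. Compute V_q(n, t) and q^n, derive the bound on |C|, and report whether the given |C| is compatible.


V_q(n, t) = 1563, q^n = 177147, Hamming bound = 113, |C| = 108 ≤ bound (satisfied).

Step 1: Compute V_q(n, t) = Σ_{j=0}^3 C(n, j) (q−1)^j.
  j = 0: C(11,0)·(2)^0 = 1·1 = 1.
  j = 1: C(11,1)·(2)^1 = 11·2 = 22.
  j = 2: C(11,2)·(2)^2 = 55·4 = 220.
  j = 3: C(11,3)·(2)^3 = 165·8 = 1320.
  V_q(n, t) = 1 + 22 + 220 + 1320 = 1563.
Step 2: q^n = 3^11 = 177147.
Step 3: Hamming bound ⌊q^n / V_q(n,t)⌋ = ⌊177147/1563⌋ = 113.
Step 4: Compare |C| = 108 to 113: satisfied.
The claimed |C| lies below the Hamming bound.


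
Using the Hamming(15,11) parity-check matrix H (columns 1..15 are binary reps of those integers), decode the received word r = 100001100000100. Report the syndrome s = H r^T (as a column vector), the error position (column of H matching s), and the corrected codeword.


s = (1, 1, 0, 1)^T, error position = 13, corrected codeword c = 100001100000000

Compute s = H r^T mod 2 one row at a time:
  s_1 = 0 + 0 + 0 + 0 + 0 + 1 + 0 + 0 = 1 ≡ 1 (mod 2).
  s_2 = 0 + 0 + 1 + 1 + 0 + 1 + 0 + 0 = 3 ≡ 1 (mod 2).
  s_3 = 0 + 0 + 1 + 1 + 0 + 0 + 0 + 0 = 2 ≡ 0 (mod 2).
  s_4 = 1 + 0 + 0 + 1 + 0 + 0 + 1 + 0 = 3 ≡ 1 (mod 2).
s = (1, 1, 0, 1)^T — this equals column 13 of H (binary 1101), so error is at position 13.
Correct: flip bit 13 of r = 100001100000100 to get c = 100001100000000.


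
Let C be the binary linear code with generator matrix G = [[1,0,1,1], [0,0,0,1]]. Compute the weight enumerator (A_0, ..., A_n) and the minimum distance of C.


Weight distribution: A_0 = 1, A_1 = 1, A_2 = 1, A_3 = 1. Minimum distance d = 1.

Enumerate all 2^2 = 4 messages m ∈ F_2^2.
For each, compute codeword c = mG in F_2^4, then tally its weight.
  m = 00 → c = 0000, weight = 0.
  m = 10 → c = 1011, weight = 3.
  m = 01 → c = 0001, weight = 1.
  m = 11 → c = 1010, weight = 2.
Tally weights:
  weight 0: 1 codewords.
  weight 1: 1 codewords.
  weight 2: 1 codewords.
  weight 3: 1 codewords.
Minimum distance d = smallest w > 0 with A_w > 0 = 1.
Sanity: Σ A_w = 4 = 2^2 = 4 ✓.


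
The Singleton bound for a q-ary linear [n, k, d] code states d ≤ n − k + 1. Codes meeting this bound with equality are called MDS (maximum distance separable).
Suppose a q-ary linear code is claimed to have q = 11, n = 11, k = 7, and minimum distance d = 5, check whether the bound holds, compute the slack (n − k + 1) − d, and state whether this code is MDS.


Singleton RHS = n − k + 1 = 5, slack = 0, bound satisfied, MDS.

Singleton bound: d ≤ n − k + 1.
Here n = 11, k = 7, so n − k + 1 = 5.
Given d = 5, check d ≤ 5: YES.
Slack = (n − k + 1) − d = 0.
The code is MDS (slack = 0).
Description: the claimed parameters are [11, 7, 5]_11; such a code would be MDS (meets Singleton bound).


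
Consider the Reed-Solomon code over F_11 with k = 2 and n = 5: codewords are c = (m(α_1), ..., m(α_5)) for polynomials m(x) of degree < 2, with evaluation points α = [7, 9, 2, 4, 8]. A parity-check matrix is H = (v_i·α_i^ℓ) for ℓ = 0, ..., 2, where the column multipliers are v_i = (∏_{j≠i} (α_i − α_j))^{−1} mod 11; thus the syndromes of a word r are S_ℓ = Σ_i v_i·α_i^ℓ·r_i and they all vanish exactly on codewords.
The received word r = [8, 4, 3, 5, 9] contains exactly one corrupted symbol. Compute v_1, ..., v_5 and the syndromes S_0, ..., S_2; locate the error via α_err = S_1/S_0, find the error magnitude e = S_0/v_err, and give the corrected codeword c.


S = (4, 3, 5), error at position 2, error magnitude e = 5, c = [8, 10, 3, 5, 9].

Step 1: column multipliers v_i = (∏_{j≠i}(α_i − α_j))^{−1} mod 11.
  i = 1 (α = 7): (7−9)(7−2)(7−4)(7−8) = (−2)·5·3·(−1) = 30 ≡ 8, so v_1 = 8^{−1} = 7 (mod 11).
  i = 2 (α = 9): (9−7)(9−2)(9−4)(9−8) = 2·7·5·1 = 70 ≡ 4, so v_2 = 4^{−1} = 3 (mod 11).
  i = 3 (α = 2): (2−7)(2−9)(2−4)(2−8) = (−5)·(−7)·(−2)·(−6) = 420 ≡ 2, so v_3 = 2^{−1} = 6 (mod 11).
  i = 4 (α = 4): (4−7)(4−9)(4−2)(4−8) = (−3)·(−5)·2·(−4) = −120 ≡ 1, so v_4 = 1^{−1} = 1 (mod 11).
  i = 5 (α = 8): (8−7)(8−9)(8−2)(8−4) = 1·(−1)·6·4 = −24 ≡ 9, so v_5 = 9^{−1} = 5 (mod 11).
  v = [7, 3, 6, 1, 5].
Step 2: syndromes of r = [8, 4, 3, 5, 9] (all sums mod 11).
  S_0 = Σ v_i r_i = 7·8 + 3·4 + 6·3 + 1·5 + 5·9 = 136 ≡ 4.
  S_1 = Σ v_i α_i r_i = 7·7·8 + 3·9·4 + 6·2·3 + 1·4·5 + 5·8·9 = 916 ≡ 3.
  α_i^2 mod 11 = [5, 4, 4, 5, 9].
  S_2 = Σ v_i α_i^2 r_i = 7·5·8 + 3·4·4 + 6·4·3 + 1·5·5 + 5·9·9 = 830 ≡ 5.
  S = (4, 3, 5) ≠ 0, so r is not a codeword (an error is present).
Step 3: locate the error. For a single error e at position i, S_ℓ = v_i·e·α_i^ℓ, so α_err = S_1/S_0.
  S_0^{−1} = 4^{−1} = 3 (mod 11), so α_err = 3·3 = 9 ≡ 9 = α_2. Error position i = 2.
  Consistency check: S_2/S_1 = 5·4 = 20 ≡ 9 = α_err ✓ (single-error assumption holds).
Step 4: error magnitude e = S_0/v_2 = S_0·∏_{j≠2}(α_2 − α_j) = 4·4 = 16 ≡ 5 (mod 11).
Step 5: correct position 2: c_2 = r_2 − e = 4 − 5 ≡ 10 (mod 11). Hence c = [8, 10, 3, 5, 9].
  Check: interpolating c through the α_i gives m(x) = 1 + 1·x (degree < 2) with m(α_i) = c_i for every i, so c is indeed a codeword.


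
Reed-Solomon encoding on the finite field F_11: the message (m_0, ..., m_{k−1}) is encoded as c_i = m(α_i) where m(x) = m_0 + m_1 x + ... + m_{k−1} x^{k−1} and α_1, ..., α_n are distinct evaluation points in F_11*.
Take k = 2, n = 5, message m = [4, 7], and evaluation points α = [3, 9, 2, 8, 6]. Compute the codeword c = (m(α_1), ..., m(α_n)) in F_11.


c = [3, 1, 7, 5, 2]

Message polynomial: m(x) = 4 + 7·x (mod 11).
For each evaluation point α_i, compute m(α_i) mod 11:
  α_1 = 3: Horner steps 7 → 3, so m(3) = 3.
  α_2 = 9: Horner steps 7 → 1, so m(9) = 1.
  α_3 = 2: Horner steps 7 → 7, so m(2) = 7.
  α_4 = 8: Horner steps 7 → 5, so m(8) = 5.
  α_5 = 6: Horner steps 7 → 2, so m(6) = 2.
Codeword c = [3, 1, 7, 5, 2] ∈ F_11^5.


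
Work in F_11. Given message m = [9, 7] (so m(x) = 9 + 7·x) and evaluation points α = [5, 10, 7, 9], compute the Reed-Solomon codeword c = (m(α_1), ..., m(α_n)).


c = [0, 2, 3, 6]

Message polynomial: m(x) = 9 + 7·x (mod 11).
For each evaluation point α_i, compute m(α_i) mod 11:
  α_1 = 5: Horner steps 7 → 0, so m(5) = 0.
  α_2 = 10: Horner steps 7 → 2, so m(10) = 2.
  α_3 = 7: Horner steps 7 → 3, so m(7) = 3.
  α_4 = 9: Horner steps 7 → 6, so m(9) = 6.
Codeword c = [0, 2, 3, 6] ∈ F_11^4.


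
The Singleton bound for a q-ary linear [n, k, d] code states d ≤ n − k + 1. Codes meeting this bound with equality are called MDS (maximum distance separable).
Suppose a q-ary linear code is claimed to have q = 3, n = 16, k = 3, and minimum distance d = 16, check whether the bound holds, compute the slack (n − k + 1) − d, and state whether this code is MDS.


Singleton RHS = n − k + 1 = 14, slack = -2, bound violated (no such code; not MDS).

Singleton bound: d ≤ n − k + 1.
Here n = 16, k = 3, so n − k + 1 = 14.
Given d = 16, check d ≤ 14: NO.
Slack = (n − k + 1) − d = -2.
The slack is negative: d = 16 exceeds n − k + 1 = 14 by 2, so the Singleton bound is violated and no linear [16, 3, 16]_3 code can exist. In particular it is not MDS (MDS requires d = n − k + 1 exactly).
Description: the claimed parameters are [16, 3, 16]_3; such a code would be impossible (violates the Singleton bound).


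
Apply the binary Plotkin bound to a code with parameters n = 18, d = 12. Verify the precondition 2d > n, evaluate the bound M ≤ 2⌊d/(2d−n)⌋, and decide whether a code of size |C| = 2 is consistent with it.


Plotkin bound M ≤ 4; given |C| = 2 ≤ bound (satisfied).

Check applicability: 2d = 24, n = 18.
2d − n = 6 > 0, so Plotkin applies.
Compute d/(2d−n) = 12/6 ≈ 2.0000.
⌊d/(2d−n)⌋ = 2.
Plotkin bound: M ≤ 2·2 = 4.
Given |C| = 2, check: satisfied.
This |C| is below the Plotkin bound.


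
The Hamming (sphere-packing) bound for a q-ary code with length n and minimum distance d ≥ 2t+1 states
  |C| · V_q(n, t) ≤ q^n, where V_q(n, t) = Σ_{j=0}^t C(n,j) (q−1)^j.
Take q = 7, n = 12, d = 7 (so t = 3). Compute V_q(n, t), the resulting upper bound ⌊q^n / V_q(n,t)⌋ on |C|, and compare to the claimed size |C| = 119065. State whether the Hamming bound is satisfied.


V_q(n, t) = 49969, q^n = 13841287201, Hamming bound = 276997, |C| = 119065 ≤ bound (satisfied).

Step 1: Compute V_q(n, t) = Σ_{j=0}^3 C(n, j) (q−1)^j.
  j = 0: C(12,0)·(6)^0 = 1·1 = 1.
  j = 1: C(12,1)·(6)^1 = 12·6 = 72.
  j = 2: C(12,2)·(6)^2 = 66·36 = 2376.
  j = 3: C(12,3)·(6)^3 = 220·216 = 47520.
  V_q(n, t) = 1 + 72 + 2376 + 47520 = 49969.
Step 2: q^n = 7^12 = 13841287201.
Step 3: Hamming bound ⌊q^n / V_q(n,t)⌋ = ⌊13841287201/49969⌋ = 276997.
Step 4: Compare |C| = 119065 to 276997: satisfied.
The claimed |C| lies below the Hamming bound.


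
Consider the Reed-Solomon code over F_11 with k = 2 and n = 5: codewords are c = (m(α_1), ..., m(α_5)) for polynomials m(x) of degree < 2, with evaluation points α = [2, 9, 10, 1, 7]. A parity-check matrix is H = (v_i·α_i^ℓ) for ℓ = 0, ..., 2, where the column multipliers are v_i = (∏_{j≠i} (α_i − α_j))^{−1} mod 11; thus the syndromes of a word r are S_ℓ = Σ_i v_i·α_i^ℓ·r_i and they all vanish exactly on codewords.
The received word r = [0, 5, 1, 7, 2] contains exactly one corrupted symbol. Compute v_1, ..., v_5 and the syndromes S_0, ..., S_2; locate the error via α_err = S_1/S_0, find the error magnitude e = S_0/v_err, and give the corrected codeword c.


S = (1, 1, 1), error at position 4, error magnitude e = 3, c = [0, 5, 1, 4, 2].

Step 1: column multipliers v_i = (∏_{j≠i}(α_i − α_j))^{−1} mod 11.
  i = 1 (α = 2): (2−9)(2−10)(2−1)(2−7) = (−7)·(−8)·1·(−5) = −280 ≡ 6, so v_1 = 6^{−1} = 2 (mod 11).
  i = 2 (α = 9): (9−2)(9−10)(9−1)(9−7) = 7·(−1)·8·2 = −112 ≡ 9, so v_2 = 9^{−1} = 5 (mod 11).
  i = 3 (α = 10): (10−2)(10−9)(10−1)(10−7) = 8·1·9·3 = 216 ≡ 7, so v_3 = 7^{−1} = 8 (mod 11).
  i = 4 (α = 1): (1−2)(1−9)(1−10)(1−7) = (−1)·(−8)·(−9)·(−6) = 432 ≡ 3, so v_4 = 3^{−1} = 4 (mod 11).
  i = 5 (α = 7): (7−2)(7−9)(7−10)(7−1) = 5·(−2)·(−3)·6 = 180 ≡ 4, so v_5 = 4^{−1} = 3 (mod 11).
  v = [2, 5, 8, 4, 3].
Step 2: syndromes of r = [0, 5, 1, 7, 2] (all sums mod 11).
  S_0 = Σ v_i r_i = 2·0 + 5·5 + 8·1 + 4·7 + 3·2 = 67 ≡ 1.
  S_1 = Σ v_i α_i r_i = 2·2·0 + 5·9·5 + 8·10·1 + 4·1·7 + 3·7·2 = 375 ≡ 1.
  α_i^2 mod 11 = [4, 4, 1, 1, 5].
  S_2 = Σ v_i α_i^2 r_i = 2·4·0 + 5·4·5 + 8·1·1 + 4·1·7 + 3·5·2 = 166 ≡ 1.
  S = (1, 1, 1) ≠ 0, so r is not a codeword (an error is present).
Step 3: locate the error. For a single error e at position i, S_ℓ = v_i·e·α_i^ℓ, so α_err = S_1/S_0.
  S_0^{−1} = 1^{−1} = 1 (mod 11), so α_err = 1·1 = 1 ≡ 1 = α_4. Error position i = 4.
  Consistency check: S_2/S_1 = 1·1 = 1 ≡ 1 = α_err ✓ (single-error assumption holds).
Step 4: error magnitude e = S_0/v_4 = S_0·∏_{j≠4}(α_4 − α_j) = 1·3 = 3 ≡ 3 (mod 11).
Step 5: correct position 4: c_4 = r_4 − e = 7 − 3 ≡ 4 (mod 11). Hence c = [0, 5, 1, 4, 2].
  Check: interpolating c through the α_i gives m(x) = 8 + 7·x (degree < 2) with m(α_i) = c_i for every i, so c is indeed a codeword.


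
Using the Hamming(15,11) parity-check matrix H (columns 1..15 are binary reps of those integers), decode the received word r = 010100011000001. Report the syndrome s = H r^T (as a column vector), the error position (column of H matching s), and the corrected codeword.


s = (1, 0, 0, 0)^T, error position = 8, corrected codeword c = 010100001000001

Compute s = H r^T mod 2 one row at a time:
  s_1 = 1 + 1 + 0 + 0 + 0 + 0 + 0 + 1 = 3 ≡ 1 (mod 2).
  s_2 = 1 + 0 + 0 + 0 + 0 + 0 + 0 + 1 = 2 ≡ 0 (mod 2).
  s_3 = 1 + 0 + 0 + 0 + 0 + 0 + 0 + 1 = 2 ≡ 0 (mod 2).
  s_4 = 0 + 0 + 0 + 0 + 1 + 0 + 0 + 1 = 2 ≡ 0 (mod 2).
s = (1, 0, 0, 0)^T — this equals column 8 of H (binary 1000), so error is at position 8.
Correct: flip bit 8 of r = 010100011000001 to get c = 010100001000001.


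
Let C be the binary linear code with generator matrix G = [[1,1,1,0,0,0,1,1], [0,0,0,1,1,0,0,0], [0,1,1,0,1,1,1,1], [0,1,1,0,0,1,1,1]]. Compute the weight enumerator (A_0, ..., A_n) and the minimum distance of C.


Weight distribution: A_0 = 1, A_1 = 2, A_2 = 2, A_3 = 2, A_4 = 1, A_5 = 2, A_6 = 4, A_7 = 2. Minimum distance d = 1.

Enumerate all 2^4 = 16 messages m ∈ F_2^4.
For each, compute codeword c = mG in F_2^8, then tally its weight.
  m = 0000 → c = 00000000, weight = 0.
  m = 1000 → c = 11100011, weight = 5.
  m = 0100 → c = 00011000, weight = 2.
  m = 1100 → c = 11111011, weight = 7.
  m = 0010 → c = 01101111, weight = 6.
  m = 1010 → c = 10001100, weight = 3.
  m = 0110 → c = 01110111, weight = 6.
  m = 1110 → c = 10010100, weight = 3.
  m = 0001 → c = 01100111, weight = 5.
  m = 1001 → c = 10000100, weight = 2.
  m = 0101 → c = 01111111, weight = 7.
  m = 1101 → c = 10011100, weight = 4.
  m = 0011 → c = 00001000, weight = 1.
  m = 1011 → c = 11101011, weight = 6.
  m = 0111 → c = 00010000, weight = 1.
  m = 1111 → c = 11110011, weight = 6.
Tally weights:
  weight 0: 1 codewords.
  weight 1: 2 codewords.
  weight 2: 2 codewords.
  weight 3: 2 codewords.
  weight 4: 1 codewords.
  weight 5: 2 codewords.
  weight 6: 4 codewords.
  weight 7: 2 codewords.
Minimum distance d = smallest w > 0 with A_w > 0 = 1.
Sanity: Σ A_w = 16 = 2^4 = 16 ✓.


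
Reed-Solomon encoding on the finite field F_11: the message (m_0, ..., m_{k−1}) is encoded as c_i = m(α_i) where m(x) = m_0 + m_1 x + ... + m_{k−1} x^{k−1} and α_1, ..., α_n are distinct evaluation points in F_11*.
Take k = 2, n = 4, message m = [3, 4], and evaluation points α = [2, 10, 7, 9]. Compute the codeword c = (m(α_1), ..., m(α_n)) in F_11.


c = [0, 10, 9, 6]

Message polynomial: m(x) = 3 + 4·x (mod 11).
For each evaluation point α_i, compute m(α_i) mod 11:
  α_1 = 2: Horner steps 4 → 0, so m(2) = 0.
  α_2 = 10: Horner steps 4 → 10, so m(10) = 10.
  α_3 = 7: Horner steps 4 → 9, so m(7) = 9.
  α_4 = 9: Horner steps 4 → 6, so m(9) = 6.
Codeword c = [0, 10, 9, 6] ∈ F_11^4.


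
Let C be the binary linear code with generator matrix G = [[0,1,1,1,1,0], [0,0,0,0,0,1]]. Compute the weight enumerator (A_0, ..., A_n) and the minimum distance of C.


Weight distribution: A_0 = 1, A_1 = 1, A_4 = 1, A_5 = 1. Minimum distance d = 1.

Enumerate all 2^2 = 4 messages m ∈ F_2^2.
For each, compute codeword c = mG in F_2^6, then tally its weight.
  m = 00 → c = 000000, weight = 0.
  m = 10 → c = 011110, weight = 4.
  m = 01 → c = 000001, weight = 1.
  m = 11 → c = 011111, weight = 5.
Tally weights:
  weight 0: 1 codewords.
  weight 1: 1 codewords.
  weight 4: 1 codewords.
  weight 5: 1 codewords.
Minimum distance d = smallest w > 0 with A_w > 0 = 1.
Sanity: Σ A_w = 4 = 2^2 = 4 ✓.
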